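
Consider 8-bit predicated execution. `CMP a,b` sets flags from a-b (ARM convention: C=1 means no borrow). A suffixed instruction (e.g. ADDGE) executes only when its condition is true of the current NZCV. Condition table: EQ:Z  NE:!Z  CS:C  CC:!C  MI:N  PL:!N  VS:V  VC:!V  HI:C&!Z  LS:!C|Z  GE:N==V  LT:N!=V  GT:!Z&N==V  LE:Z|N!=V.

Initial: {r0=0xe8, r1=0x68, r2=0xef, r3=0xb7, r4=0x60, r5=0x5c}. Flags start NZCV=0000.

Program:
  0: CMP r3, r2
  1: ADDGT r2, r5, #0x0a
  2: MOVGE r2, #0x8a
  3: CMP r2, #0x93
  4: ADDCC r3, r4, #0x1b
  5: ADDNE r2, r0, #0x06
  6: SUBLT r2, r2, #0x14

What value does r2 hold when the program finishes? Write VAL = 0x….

VAL = 0xee

[0] flags=1000 → (cmp)
[1] flags=1000 GT?F → skip
[2] flags=1000 GE?F → skip
[3] flags=0010 → (cmp)
[4] flags=0010 CC?F → skip
[5] flags=0010 NE?T → r2=0xee
[6] flags=0010 LT?F → skip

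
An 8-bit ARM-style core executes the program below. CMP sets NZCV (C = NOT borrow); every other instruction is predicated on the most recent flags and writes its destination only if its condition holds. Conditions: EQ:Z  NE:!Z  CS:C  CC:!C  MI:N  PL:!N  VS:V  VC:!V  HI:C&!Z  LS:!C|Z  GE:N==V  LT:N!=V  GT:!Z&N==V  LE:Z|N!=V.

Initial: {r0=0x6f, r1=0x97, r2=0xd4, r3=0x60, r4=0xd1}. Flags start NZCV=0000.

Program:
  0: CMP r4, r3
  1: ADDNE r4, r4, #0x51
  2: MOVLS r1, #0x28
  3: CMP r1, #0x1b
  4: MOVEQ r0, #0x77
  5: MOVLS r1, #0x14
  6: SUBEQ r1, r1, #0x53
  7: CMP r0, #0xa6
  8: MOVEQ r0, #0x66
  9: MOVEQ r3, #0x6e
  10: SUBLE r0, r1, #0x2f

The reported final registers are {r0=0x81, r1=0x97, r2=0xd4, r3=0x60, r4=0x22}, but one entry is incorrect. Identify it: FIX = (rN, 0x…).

0: ✓ CMP  NZCV=0011
1: ✓ ADDNE  r4←0x22
2: · MOVLS
3: ✓ CMP  NZCV=0011
4: · MOVEQ
5: · MOVLS
6: · SUBEQ
7: ✓ CMP  NZCV=1001
8: · MOVEQ
9: · MOVEQ
10: · SUBLE

FIX = (r0, 0x6f)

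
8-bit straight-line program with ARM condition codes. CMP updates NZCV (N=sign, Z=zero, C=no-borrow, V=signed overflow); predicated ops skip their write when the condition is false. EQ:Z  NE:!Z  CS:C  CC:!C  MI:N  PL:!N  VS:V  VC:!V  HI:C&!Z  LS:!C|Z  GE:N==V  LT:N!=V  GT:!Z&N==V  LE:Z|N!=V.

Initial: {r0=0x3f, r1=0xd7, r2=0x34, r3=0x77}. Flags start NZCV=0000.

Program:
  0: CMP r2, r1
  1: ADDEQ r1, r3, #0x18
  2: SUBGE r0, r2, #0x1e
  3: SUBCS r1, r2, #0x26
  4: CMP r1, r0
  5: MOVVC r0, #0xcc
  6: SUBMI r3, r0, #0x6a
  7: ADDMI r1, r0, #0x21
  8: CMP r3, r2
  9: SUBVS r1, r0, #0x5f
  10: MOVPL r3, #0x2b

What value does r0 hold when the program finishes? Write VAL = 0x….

VAL = 0xcc

0: ✓ CMP  NZCV=0000
1: · ADDEQ
2: ✓ SUBGE  r0←0x16
3: · SUBCS
4: ✓ CMP  NZCV=1010
5: ✓ MOVVC  r0←0xcc
6: ✓ SUBMI  r3←0x62
7: ✓ ADDMI  r1←0xed
8: ✓ CMP  NZCV=0010
9: · SUBVS
10: ✓ MOVPL  r3←0x2b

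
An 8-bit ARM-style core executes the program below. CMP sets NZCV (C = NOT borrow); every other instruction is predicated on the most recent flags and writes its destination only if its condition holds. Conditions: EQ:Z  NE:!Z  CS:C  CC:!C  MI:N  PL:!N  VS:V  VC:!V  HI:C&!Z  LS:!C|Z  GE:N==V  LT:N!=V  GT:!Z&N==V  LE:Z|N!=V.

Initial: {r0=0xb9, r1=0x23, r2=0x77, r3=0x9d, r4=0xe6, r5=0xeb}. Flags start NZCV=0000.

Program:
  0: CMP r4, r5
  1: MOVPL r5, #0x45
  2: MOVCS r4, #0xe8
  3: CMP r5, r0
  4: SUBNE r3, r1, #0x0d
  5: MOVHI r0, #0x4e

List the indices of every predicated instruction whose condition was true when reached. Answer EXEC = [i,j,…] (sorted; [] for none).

EXEC = [4,5]

[0] flags=1000 → (cmp)
[1] flags=1000 PL?F → skip
[2] flags=1000 CS?F → skip
[3] flags=0010 → (cmp)
[4] flags=0010 NE?T → r3=0x16
[5] flags=0010 HI?T → r0=0x4e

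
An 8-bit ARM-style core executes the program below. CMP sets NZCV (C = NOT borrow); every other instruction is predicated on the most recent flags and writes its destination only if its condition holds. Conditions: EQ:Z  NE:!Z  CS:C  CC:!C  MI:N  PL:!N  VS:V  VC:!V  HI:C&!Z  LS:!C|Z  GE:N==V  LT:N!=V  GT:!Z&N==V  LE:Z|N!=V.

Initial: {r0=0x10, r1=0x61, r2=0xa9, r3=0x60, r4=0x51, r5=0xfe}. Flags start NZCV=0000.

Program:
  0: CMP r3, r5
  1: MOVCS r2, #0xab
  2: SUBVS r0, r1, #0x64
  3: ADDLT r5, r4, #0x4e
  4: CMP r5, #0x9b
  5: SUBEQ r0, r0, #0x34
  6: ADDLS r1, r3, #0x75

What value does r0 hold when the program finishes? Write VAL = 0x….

[0] flags=0000 → (cmp)
[1] flags=0000 CS?F → skip
[2] flags=0000 VS?F → skip
[3] flags=0000 LT?F → skip
[4] flags=0010 → (cmp)
[5] flags=0010 EQ?F → skip
[6] flags=0010 LS?F → skip

VAL = 0x10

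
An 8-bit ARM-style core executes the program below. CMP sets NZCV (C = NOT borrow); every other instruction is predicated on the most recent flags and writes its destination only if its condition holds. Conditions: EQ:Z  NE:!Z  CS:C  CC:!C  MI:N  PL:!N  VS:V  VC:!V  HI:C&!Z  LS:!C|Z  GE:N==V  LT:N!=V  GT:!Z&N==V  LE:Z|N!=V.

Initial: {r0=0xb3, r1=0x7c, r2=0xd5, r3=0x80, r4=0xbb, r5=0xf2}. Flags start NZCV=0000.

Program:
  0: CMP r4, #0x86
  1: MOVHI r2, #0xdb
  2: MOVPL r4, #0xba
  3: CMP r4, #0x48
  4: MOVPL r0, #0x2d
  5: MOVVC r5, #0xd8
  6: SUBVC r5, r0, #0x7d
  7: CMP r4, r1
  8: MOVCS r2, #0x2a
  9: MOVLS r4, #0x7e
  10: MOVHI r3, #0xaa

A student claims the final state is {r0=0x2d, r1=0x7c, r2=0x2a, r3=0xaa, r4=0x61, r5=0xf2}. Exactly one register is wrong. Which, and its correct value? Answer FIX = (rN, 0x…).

0: ✓ CMP  NZCV=0010
1: ✓ MOVHI  r2←0xdb
2: ✓ MOVPL  r4←0xba
3: ✓ CMP  NZCV=0011
4: ✓ MOVPL  r0←0x2d
5: · MOVVC
6: · SUBVC
7: ✓ CMP  NZCV=0011
8: ✓ MOVCS  r2←0x2a
9: · MOVLS
10: ✓ MOVHI  r3←0xaa

FIX = (r4, 0xba)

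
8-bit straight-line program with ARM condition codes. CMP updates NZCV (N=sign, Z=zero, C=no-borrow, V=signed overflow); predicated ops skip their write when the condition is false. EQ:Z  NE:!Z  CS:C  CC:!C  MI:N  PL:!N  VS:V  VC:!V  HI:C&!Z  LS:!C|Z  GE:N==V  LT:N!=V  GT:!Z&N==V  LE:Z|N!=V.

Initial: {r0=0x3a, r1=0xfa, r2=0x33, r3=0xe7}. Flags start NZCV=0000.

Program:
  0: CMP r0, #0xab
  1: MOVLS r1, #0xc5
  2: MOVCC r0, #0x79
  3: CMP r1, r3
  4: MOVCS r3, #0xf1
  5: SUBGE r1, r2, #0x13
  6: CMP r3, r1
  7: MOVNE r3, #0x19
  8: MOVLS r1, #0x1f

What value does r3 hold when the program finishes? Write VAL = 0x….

0: ✓ CMP  NZCV=1001
1: ✓ MOVLS  r1←0xc5
2: ✓ MOVCC  r0←0x79
3: ✓ CMP  NZCV=1000
4: · MOVCS
5: · SUBGE
6: ✓ CMP  NZCV=0010
7: ✓ MOVNE  r3←0x19
8: · MOVLS

VAL = 0x19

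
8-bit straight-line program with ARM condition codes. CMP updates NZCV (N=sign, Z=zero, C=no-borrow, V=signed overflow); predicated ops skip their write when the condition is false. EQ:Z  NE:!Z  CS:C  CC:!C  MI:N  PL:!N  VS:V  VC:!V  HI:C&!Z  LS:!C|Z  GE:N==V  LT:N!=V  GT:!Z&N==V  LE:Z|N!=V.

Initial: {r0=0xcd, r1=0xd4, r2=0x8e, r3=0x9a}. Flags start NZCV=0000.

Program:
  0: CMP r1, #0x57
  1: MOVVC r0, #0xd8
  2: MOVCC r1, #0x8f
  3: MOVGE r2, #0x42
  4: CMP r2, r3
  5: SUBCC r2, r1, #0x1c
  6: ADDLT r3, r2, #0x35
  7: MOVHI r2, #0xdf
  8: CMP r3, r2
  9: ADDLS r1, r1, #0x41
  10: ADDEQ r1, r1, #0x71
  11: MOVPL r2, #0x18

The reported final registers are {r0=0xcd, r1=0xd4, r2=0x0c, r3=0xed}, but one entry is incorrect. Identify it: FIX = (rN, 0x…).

FIX = (r2, 0x18)

0: ✓ CMP  NZCV=0011
1: · MOVVC
2: · MOVCC
3: · MOVGE
4: ✓ CMP  NZCV=1000
5: ✓ SUBCC  r2←0xb8
6: ✓ ADDLT  r3←0xed
7: · MOVHI
8: ✓ CMP  NZCV=0010
9: · ADDLS
10: · ADDEQ
11: ✓ MOVPL  r2←0x18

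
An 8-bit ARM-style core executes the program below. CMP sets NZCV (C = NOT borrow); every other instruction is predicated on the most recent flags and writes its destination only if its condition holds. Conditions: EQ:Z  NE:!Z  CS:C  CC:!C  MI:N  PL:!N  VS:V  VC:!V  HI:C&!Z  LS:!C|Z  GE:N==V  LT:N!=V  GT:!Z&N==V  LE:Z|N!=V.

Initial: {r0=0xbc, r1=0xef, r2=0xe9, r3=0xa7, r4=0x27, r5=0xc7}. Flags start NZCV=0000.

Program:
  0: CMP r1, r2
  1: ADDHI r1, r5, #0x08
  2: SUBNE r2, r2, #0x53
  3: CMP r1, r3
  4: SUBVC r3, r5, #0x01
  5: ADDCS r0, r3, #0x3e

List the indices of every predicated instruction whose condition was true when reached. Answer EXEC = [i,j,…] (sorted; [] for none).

EXEC = [1,2,4,5]

0: ✓ CMP  NZCV=0010
1: ✓ ADDHI  r1←0xcf
2: ✓ SUBNE  r2←0x96
3: ✓ CMP  NZCV=0010
4: ✓ SUBVC  r3←0xc6
5: ✓ ADDCS  r0←0x04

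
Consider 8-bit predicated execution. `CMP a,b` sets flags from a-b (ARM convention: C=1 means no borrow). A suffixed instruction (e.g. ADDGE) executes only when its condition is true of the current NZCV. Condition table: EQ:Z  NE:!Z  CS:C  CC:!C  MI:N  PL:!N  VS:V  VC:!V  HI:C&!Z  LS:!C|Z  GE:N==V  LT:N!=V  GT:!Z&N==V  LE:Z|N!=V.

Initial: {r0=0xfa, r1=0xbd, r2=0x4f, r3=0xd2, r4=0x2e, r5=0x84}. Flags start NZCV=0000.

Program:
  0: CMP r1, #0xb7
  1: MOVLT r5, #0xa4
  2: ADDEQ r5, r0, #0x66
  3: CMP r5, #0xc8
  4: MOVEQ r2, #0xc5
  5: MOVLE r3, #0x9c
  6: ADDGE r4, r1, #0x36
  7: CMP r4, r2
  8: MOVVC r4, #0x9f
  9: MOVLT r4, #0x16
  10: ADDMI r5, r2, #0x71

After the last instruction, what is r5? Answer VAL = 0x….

VAL = 0xc0

[0] flags=0010 → (cmp)
[1] flags=0010 LT?F → skip
[2] flags=0010 EQ?F → skip
[3] flags=1000 → (cmp)
[4] flags=1000 EQ?F → skip
[5] flags=1000 LE?T → r3=0x9c
[6] flags=1000 GE?F → skip
[7] flags=1000 → (cmp)
[8] flags=1000 VC?T → r4=0x9f
[9] flags=1000 LT?T → r4=0x16
[10] flags=1000 MI?T → r5=0xc0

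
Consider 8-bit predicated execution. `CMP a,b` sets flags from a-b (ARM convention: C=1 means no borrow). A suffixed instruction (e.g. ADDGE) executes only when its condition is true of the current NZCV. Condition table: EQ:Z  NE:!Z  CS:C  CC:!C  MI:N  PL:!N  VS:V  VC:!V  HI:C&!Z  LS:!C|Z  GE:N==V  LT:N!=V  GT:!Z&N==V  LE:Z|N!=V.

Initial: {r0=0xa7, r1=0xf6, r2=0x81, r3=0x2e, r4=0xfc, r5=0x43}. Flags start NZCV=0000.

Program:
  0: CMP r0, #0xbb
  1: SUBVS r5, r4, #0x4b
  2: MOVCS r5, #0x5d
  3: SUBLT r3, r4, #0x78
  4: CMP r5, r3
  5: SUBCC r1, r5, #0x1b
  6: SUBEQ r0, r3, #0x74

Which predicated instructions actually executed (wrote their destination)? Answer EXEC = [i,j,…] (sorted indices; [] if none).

EXEC = [3,5]

0: ✓ CMP  NZCV=1000
1: · SUBVS
2: · MOVCS
3: ✓ SUBLT  r3←0x84
4: ✓ CMP  NZCV=1001
5: ✓ SUBCC  r1←0x28
6: · SUBEQ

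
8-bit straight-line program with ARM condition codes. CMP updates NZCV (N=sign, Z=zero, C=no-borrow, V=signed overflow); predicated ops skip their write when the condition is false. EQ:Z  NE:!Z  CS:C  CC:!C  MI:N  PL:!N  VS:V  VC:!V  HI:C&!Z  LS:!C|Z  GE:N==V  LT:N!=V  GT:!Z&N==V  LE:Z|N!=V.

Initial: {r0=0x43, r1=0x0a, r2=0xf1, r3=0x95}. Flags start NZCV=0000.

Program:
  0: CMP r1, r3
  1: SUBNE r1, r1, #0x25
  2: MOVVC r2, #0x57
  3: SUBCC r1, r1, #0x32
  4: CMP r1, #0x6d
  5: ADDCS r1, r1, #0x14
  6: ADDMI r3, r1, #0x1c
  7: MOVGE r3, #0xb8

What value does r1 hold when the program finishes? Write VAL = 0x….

[0] flags=0000 → (cmp)
[1] flags=0000 NE?T → r1=0xe5
[2] flags=0000 VC?T → r2=0x57
[3] flags=0000 CC?T → r1=0xb3
[4] flags=0011 → (cmp)
[5] flags=0011 CS?T → r1=0xc7
[6] flags=0011 MI?F → skip
[7] flags=0011 GE?F → skip

VAL = 0xc7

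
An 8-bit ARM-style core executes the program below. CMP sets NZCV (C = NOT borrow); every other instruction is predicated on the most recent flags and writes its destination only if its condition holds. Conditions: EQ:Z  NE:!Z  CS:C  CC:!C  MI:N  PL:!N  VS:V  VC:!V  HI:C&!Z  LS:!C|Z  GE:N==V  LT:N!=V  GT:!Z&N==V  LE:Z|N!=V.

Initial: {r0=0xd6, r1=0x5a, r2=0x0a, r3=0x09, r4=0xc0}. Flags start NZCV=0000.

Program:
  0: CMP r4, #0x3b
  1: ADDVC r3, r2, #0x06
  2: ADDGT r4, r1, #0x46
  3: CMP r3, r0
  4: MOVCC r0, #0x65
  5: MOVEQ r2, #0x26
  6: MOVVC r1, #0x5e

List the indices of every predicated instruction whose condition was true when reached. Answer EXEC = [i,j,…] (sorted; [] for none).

EXEC = [1,4,6]

0: ✓ CMP  NZCV=1010
1: ✓ ADDVC  r3←0x10
2: · ADDGT
3: ✓ CMP  NZCV=0000
4: ✓ MOVCC  r0←0x65
5: · MOVEQ
6: ✓ MOVVC  r1←0x5e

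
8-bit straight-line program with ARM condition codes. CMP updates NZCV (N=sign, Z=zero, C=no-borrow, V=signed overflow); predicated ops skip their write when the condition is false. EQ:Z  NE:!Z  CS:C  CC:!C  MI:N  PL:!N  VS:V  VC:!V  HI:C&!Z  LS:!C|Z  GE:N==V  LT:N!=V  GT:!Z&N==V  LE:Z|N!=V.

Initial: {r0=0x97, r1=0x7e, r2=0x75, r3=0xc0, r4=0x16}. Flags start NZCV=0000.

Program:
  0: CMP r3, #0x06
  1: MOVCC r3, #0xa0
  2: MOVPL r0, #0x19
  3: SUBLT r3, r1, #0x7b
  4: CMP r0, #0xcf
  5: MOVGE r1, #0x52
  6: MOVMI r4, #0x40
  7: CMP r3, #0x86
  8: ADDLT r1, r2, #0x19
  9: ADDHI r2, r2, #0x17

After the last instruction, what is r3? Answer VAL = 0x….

VAL = 0x03

[0] flags=1010 → (cmp)
[1] flags=1010 CC?F → skip
[2] flags=1010 PL?F → skip
[3] flags=1010 LT?T → r3=0x03
[4] flags=1000 → (cmp)
[5] flags=1000 GE?F → skip
[6] flags=1000 MI?T → r4=0x40
[7] flags=0000 → (cmp)
[8] flags=0000 LT?F → skip
[9] flags=0000 HI?F → skip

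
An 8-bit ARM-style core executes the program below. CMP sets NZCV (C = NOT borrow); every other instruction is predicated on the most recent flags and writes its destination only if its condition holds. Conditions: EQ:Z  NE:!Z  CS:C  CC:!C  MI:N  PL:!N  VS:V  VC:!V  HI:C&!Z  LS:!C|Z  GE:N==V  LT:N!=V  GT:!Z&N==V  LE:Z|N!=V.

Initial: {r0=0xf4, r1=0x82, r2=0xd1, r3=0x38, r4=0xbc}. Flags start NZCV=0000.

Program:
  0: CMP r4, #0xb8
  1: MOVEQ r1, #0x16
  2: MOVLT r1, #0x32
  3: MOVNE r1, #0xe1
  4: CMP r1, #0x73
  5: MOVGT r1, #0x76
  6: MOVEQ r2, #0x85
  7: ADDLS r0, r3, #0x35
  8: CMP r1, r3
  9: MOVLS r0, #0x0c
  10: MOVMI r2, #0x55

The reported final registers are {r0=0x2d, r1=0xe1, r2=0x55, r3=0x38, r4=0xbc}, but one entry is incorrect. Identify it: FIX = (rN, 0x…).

[0] flags=0010 → (cmp)
[1] flags=0010 EQ?F → skip
[2] flags=0010 LT?F → skip
[3] flags=0010 NE?T → r1=0xe1
[4] flags=0011 → (cmp)
[5] flags=0011 GT?F → skip
[6] flags=0011 EQ?F → skip
[7] flags=0011 LS?F → skip
[8] flags=1010 → (cmp)
[9] flags=1010 LS?F → skip
[10] flags=1010 MI?T → r2=0x55

FIX = (r0, 0xf4)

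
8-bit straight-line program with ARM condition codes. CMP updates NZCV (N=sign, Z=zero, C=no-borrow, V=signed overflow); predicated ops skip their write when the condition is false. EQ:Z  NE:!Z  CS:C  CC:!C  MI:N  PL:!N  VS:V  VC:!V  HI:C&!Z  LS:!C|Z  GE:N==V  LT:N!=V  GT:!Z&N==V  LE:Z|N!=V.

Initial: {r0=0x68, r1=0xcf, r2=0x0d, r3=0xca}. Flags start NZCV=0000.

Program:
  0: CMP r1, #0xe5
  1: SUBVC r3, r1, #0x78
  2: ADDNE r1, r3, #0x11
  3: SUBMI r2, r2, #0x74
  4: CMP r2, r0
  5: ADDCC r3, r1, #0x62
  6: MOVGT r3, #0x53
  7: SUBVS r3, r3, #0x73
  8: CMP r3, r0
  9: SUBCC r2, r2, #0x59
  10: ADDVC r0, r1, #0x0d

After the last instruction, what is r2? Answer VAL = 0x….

[0] flags=1000 → (cmp)
[1] flags=1000 VC?T → r3=0x57
[2] flags=1000 NE?T → r1=0x68
[3] flags=1000 MI?T → r2=0x99
[4] flags=0011 → (cmp)
[5] flags=0011 CC?F → skip
[6] flags=0011 GT?F → skip
[7] flags=0011 VS?T → r3=0xe4
[8] flags=0011 → (cmp)
[9] flags=0011 CC?F → skip
[10] flags=0011 VC?F → skip

VAL = 0x99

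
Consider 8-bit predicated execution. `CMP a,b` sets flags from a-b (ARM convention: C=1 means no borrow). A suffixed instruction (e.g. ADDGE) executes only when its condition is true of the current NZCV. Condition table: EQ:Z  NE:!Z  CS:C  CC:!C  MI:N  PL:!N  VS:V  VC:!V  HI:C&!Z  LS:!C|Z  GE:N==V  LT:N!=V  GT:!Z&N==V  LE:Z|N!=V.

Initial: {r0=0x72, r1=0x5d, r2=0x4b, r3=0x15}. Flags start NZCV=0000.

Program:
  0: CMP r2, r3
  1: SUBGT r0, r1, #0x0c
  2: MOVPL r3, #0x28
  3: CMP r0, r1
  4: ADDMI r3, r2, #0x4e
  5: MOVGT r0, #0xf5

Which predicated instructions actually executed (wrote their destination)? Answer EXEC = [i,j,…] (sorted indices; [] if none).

[0] flags=0010 → (cmp)
[1] flags=0010 GT?T → r0=0x51
[2] flags=0010 PL?T → r3=0x28
[3] flags=1000 → (cmp)
[4] flags=1000 MI?T → r3=0x99
[5] flags=1000 GT?F → skip

EXEC = [1,2,4]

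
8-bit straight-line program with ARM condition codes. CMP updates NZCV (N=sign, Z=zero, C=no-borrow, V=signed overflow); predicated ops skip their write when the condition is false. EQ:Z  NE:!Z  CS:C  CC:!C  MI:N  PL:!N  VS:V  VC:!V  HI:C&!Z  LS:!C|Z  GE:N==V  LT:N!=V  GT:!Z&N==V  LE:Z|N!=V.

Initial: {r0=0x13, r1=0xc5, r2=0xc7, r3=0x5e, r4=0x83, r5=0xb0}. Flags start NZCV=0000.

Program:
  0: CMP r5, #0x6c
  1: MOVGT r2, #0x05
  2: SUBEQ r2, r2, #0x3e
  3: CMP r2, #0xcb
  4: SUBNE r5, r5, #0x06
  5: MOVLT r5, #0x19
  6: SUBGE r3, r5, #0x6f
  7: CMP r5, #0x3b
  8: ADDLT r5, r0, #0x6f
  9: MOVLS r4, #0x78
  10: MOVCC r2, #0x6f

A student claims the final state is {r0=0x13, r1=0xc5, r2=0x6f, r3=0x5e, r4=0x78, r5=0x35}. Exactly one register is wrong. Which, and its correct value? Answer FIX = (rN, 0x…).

FIX = (r5, 0x82)

[0] flags=0011 → (cmp)
[1] flags=0011 GT?F → skip
[2] flags=0011 EQ?F → skip
[3] flags=1000 → (cmp)
[4] flags=1000 NE?T → r5=0xaa
[5] flags=1000 LT?T → r5=0x19
[6] flags=1000 GE?F → skip
[7] flags=1000 → (cmp)
[8] flags=1000 LT?T → r5=0x82
[9] flags=1000 LS?T → r4=0x78
[10] flags=1000 CC?T → r2=0x6f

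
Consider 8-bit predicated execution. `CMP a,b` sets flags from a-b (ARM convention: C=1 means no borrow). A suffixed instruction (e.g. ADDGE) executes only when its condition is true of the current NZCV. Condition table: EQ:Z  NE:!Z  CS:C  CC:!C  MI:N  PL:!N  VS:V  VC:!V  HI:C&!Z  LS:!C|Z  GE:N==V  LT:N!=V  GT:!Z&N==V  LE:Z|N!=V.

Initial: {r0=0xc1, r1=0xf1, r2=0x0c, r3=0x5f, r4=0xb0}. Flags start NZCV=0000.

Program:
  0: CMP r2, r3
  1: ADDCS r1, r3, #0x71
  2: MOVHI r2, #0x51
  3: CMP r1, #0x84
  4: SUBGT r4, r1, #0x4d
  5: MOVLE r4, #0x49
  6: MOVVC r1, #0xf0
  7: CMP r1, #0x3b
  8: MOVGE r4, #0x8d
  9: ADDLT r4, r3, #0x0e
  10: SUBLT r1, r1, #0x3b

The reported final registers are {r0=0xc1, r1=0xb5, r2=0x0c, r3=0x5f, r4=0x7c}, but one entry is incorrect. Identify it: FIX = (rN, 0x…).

FIX = (r4, 0x6d)

[0] flags=1000 → (cmp)
[1] flags=1000 CS?F → skip
[2] flags=1000 HI?F → skip
[3] flags=0010 → (cmp)
[4] flags=0010 GT?T → r4=0xa4
[5] flags=0010 LE?F → skip
[6] flags=0010 VC?T → r1=0xf0
[7] flags=1010 → (cmp)
[8] flags=1010 GE?F → skip
[9] flags=1010 LT?T → r4=0x6d
[10] flags=1010 LT?T → r1=0xb5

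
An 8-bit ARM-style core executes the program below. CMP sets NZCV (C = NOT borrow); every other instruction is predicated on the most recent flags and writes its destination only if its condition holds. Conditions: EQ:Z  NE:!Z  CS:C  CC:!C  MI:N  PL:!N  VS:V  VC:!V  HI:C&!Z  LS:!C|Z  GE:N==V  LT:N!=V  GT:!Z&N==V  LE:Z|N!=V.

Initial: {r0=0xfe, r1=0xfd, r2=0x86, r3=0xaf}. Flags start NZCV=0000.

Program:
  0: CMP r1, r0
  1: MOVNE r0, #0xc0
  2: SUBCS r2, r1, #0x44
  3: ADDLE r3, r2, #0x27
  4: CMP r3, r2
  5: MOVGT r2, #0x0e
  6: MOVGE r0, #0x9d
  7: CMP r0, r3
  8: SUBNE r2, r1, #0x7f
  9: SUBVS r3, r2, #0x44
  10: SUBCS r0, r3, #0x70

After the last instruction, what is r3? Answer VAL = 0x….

VAL = 0xad

0: ✓ CMP  NZCV=1000
1: ✓ MOVNE  r0←0xc0
2: · SUBCS
3: ✓ ADDLE  r3←0xad
4: ✓ CMP  NZCV=0010
5: ✓ MOVGT  r2←0x0e
6: ✓ MOVGE  r0←0x9d
7: ✓ CMP  NZCV=1000
8: ✓ SUBNE  r2←0x7e
9: · SUBVS
10: · SUBCS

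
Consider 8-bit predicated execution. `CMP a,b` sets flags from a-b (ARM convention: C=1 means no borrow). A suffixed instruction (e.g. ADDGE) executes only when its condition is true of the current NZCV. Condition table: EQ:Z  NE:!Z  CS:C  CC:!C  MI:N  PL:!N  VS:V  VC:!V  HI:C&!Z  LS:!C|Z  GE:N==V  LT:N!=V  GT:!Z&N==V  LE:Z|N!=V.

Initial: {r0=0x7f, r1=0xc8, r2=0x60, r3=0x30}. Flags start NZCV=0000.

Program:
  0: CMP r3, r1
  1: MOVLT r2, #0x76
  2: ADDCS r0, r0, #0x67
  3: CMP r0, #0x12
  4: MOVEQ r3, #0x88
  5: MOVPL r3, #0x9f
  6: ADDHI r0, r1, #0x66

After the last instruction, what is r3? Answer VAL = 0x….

VAL = 0x9f

[0] flags=0000 → (cmp)
[1] flags=0000 LT?F → skip
[2] flags=0000 CS?F → skip
[3] flags=0010 → (cmp)
[4] flags=0010 EQ?F → skip
[5] flags=0010 PL?T → r3=0x9f
[6] flags=0010 HI?T → r0=0x2e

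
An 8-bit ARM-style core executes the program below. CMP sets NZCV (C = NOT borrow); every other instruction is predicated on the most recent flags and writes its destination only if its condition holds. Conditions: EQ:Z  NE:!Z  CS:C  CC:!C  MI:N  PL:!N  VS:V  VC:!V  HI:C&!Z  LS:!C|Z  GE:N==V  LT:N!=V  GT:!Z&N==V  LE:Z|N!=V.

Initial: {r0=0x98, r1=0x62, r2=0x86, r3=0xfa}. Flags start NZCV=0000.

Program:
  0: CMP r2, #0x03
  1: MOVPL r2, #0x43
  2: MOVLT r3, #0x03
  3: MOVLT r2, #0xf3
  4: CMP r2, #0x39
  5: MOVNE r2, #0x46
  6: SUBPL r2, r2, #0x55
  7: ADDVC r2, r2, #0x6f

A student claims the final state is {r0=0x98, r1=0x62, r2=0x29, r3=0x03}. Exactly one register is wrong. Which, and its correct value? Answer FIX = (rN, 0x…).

FIX = (r2, 0xb5)

0: ✓ CMP  NZCV=1010
1: · MOVPL
2: ✓ MOVLT  r3←0x03
3: ✓ MOVLT  r2←0xf3
4: ✓ CMP  NZCV=1010
5: ✓ MOVNE  r2←0x46
6: · SUBPL
7: ✓ ADDVC  r2←0xb5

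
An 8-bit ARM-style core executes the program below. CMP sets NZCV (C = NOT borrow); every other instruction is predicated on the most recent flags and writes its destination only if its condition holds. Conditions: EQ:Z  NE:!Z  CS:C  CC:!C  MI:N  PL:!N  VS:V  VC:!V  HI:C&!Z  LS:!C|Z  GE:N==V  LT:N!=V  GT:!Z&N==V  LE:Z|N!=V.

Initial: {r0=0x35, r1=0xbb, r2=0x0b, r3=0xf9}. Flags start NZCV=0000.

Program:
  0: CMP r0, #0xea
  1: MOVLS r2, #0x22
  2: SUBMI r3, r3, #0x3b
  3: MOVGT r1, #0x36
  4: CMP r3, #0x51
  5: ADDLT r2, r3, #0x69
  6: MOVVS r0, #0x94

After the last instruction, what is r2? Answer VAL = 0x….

VAL = 0x62

0: ✓ CMP  NZCV=0000
1: ✓ MOVLS  r2←0x22
2: · SUBMI
3: ✓ MOVGT  r1←0x36
4: ✓ CMP  NZCV=1010
5: ✓ ADDLT  r2←0x62
6: · MOVVS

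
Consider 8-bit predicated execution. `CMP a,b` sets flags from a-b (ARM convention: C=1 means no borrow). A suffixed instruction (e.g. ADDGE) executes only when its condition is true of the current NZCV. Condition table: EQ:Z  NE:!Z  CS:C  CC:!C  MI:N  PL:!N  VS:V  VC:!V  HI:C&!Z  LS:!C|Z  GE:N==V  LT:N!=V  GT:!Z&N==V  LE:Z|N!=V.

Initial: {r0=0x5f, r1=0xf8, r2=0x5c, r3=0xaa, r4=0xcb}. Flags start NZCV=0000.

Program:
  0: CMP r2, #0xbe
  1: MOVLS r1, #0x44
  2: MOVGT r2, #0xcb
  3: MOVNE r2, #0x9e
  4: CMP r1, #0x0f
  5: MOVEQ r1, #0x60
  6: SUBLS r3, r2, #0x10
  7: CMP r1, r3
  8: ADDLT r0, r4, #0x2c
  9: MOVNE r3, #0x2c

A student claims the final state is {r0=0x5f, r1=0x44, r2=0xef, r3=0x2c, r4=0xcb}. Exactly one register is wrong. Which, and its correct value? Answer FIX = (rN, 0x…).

0: ✓ CMP  NZCV=1001
1: ✓ MOVLS  r1←0x44
2: ✓ MOVGT  r2←0xcb
3: ✓ MOVNE  r2←0x9e
4: ✓ CMP  NZCV=0010
5: · MOVEQ
6: · SUBLS
7: ✓ CMP  NZCV=1001
8: · ADDLT
9: ✓ MOVNE  r3←0x2c

FIX = (r2, 0x9e)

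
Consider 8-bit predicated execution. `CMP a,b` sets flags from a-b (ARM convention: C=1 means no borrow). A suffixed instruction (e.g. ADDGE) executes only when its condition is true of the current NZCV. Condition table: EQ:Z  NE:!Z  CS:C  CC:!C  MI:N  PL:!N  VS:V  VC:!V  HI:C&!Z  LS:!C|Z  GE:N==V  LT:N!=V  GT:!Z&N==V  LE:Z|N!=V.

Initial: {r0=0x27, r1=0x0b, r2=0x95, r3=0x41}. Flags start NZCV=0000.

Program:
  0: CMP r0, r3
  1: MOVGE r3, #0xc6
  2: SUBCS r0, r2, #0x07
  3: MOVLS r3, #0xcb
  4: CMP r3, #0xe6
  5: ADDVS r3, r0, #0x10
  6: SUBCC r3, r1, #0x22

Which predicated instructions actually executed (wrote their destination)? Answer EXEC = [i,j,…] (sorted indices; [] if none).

[0] flags=1000 → (cmp)
[1] flags=1000 GE?F → skip
[2] flags=1000 CS?F → skip
[3] flags=1000 LS?T → r3=0xcb
[4] flags=1000 → (cmp)
[5] flags=1000 VS?F → skip
[6] flags=1000 CC?T → r3=0xe9

EXEC = [3,6]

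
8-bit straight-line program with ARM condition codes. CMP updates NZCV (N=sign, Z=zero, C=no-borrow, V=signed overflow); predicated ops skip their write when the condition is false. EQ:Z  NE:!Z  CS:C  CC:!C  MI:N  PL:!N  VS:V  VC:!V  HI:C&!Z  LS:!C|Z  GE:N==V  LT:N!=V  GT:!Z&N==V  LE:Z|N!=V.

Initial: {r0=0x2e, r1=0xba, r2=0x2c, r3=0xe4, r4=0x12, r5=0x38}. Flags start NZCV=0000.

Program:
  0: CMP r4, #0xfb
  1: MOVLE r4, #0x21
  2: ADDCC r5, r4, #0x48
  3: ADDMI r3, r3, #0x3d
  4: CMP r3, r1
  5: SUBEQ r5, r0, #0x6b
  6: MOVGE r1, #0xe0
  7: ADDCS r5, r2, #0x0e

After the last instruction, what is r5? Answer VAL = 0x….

0: ✓ CMP  NZCV=0000
1: · MOVLE
2: ✓ ADDCC  r5←0x5a
3: · ADDMI
4: ✓ CMP  NZCV=0010
5: · SUBEQ
6: ✓ MOVGE  r1←0xe0
7: ✓ ADDCS  r5←0x3a

VAL = 0x3a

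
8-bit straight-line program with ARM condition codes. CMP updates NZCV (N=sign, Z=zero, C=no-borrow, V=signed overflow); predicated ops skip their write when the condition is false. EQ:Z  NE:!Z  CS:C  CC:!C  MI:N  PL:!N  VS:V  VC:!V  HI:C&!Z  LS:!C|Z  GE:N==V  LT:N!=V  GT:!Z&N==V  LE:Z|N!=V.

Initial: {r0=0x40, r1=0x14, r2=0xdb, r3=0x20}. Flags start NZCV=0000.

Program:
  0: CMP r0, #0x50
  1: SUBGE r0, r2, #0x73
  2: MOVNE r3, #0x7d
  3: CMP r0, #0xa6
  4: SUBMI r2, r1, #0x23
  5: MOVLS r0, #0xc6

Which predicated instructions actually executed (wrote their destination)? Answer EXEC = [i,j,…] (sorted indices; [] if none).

EXEC = [2,4,5]

0: ✓ CMP  NZCV=1000
1: · SUBGE
2: ✓ MOVNE  r3←0x7d
3: ✓ CMP  NZCV=1001
4: ✓ SUBMI  r2←0xf1
5: ✓ MOVLS  r0←0xc6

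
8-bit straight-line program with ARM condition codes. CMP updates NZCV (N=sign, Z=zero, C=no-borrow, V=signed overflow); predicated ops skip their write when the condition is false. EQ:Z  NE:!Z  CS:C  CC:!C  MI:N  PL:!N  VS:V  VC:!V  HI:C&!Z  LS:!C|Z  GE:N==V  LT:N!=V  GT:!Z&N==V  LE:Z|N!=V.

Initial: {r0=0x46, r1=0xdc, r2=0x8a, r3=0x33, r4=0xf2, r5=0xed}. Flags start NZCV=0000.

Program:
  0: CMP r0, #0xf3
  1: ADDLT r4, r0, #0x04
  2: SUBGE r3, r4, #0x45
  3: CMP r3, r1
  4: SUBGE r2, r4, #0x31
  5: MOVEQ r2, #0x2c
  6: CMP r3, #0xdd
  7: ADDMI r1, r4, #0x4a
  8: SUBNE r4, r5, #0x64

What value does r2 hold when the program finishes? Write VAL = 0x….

[0] flags=0000 → (cmp)
[1] flags=0000 LT?F → skip
[2] flags=0000 GE?T → r3=0xad
[3] flags=1000 → (cmp)
[4] flags=1000 GE?F → skip
[5] flags=1000 EQ?F → skip
[6] flags=1000 → (cmp)
[7] flags=1000 MI?T → r1=0x3c
[8] flags=1000 NE?T → r4=0x89

VAL = 0x8a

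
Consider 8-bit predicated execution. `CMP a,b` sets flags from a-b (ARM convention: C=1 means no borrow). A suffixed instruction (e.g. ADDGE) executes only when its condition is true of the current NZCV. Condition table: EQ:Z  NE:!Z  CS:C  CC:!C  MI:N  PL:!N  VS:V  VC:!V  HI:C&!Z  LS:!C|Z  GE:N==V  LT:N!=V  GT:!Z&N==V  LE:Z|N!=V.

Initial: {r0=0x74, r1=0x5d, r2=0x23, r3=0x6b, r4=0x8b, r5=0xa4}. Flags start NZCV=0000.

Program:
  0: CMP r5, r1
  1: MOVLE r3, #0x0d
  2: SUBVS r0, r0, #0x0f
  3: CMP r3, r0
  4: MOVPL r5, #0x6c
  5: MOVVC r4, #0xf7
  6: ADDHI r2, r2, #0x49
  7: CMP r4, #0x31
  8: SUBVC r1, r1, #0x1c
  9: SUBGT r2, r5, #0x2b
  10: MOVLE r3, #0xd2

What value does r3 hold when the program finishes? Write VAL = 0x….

[0] flags=0011 → (cmp)
[1] flags=0011 LE?T → r3=0x0d
[2] flags=0011 VS?T → r0=0x65
[3] flags=1000 → (cmp)
[4] flags=1000 PL?F → skip
[5] flags=1000 VC?T → r4=0xf7
[6] flags=1000 HI?F → skip
[7] flags=1010 → (cmp)
[8] flags=1010 VC?T → r1=0x41
[9] flags=1010 GT?F → skip
[10] flags=1010 LE?T → r3=0xd2

VAL = 0xd2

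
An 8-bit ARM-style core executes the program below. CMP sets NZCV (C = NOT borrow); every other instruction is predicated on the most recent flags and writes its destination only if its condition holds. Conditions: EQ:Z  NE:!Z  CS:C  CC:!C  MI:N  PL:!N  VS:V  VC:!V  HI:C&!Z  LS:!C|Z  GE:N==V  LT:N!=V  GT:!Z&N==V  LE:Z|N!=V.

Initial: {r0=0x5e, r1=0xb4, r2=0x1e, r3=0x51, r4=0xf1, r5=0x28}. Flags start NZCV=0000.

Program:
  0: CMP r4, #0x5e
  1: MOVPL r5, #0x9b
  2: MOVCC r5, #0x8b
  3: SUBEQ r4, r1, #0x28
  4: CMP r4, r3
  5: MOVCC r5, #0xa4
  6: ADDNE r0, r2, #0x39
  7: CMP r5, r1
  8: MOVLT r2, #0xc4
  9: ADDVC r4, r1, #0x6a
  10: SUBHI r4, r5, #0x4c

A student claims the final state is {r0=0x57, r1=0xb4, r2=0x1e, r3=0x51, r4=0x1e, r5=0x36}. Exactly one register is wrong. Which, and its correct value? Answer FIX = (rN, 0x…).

[0] flags=1010 → (cmp)
[1] flags=1010 PL?F → skip
[2] flags=1010 CC?F → skip
[3] flags=1010 EQ?F → skip
[4] flags=1010 → (cmp)
[5] flags=1010 CC?F → skip
[6] flags=1010 NE?T → r0=0x57
[7] flags=0000 → (cmp)
[8] flags=0000 LT?F → skip
[9] flags=0000 VC?T → r4=0x1e
[10] flags=0000 HI?F → skip

FIX = (r5, 0x28)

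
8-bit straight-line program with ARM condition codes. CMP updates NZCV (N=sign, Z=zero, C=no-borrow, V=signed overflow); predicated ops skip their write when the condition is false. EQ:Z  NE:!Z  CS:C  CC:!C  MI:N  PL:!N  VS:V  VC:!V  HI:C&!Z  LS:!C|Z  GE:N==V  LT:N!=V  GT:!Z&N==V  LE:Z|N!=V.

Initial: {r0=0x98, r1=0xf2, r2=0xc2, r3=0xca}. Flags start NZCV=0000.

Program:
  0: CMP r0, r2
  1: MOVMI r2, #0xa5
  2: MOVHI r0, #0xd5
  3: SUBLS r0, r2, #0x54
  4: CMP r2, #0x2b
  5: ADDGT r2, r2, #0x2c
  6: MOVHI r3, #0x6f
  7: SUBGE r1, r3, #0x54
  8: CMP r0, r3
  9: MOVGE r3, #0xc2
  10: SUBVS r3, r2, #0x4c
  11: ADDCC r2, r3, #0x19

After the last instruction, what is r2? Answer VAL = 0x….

VAL = 0x88

[0] flags=1000 → (cmp)
[1] flags=1000 MI?T → r2=0xa5
[2] flags=1000 HI?F → skip
[3] flags=1000 LS?T → r0=0x51
[4] flags=0011 → (cmp)
[5] flags=0011 GT?F → skip
[6] flags=0011 HI?T → r3=0x6f
[7] flags=0011 GE?F → skip
[8] flags=1000 → (cmp)
[9] flags=1000 GE?F → skip
[10] flags=1000 VS?F → skip
[11] flags=1000 CC?T → r2=0x88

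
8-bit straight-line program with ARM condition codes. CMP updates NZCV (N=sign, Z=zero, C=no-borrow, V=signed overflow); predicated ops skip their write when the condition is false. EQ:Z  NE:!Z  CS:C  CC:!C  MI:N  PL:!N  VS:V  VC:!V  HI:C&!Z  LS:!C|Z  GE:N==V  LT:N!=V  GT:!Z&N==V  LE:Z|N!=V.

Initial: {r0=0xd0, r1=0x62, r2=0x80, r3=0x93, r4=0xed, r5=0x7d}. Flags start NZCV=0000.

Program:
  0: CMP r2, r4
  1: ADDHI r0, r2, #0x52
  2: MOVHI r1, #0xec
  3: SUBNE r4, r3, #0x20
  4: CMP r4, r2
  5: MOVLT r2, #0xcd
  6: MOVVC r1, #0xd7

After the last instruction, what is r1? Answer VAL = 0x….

[0] flags=1000 → (cmp)
[1] flags=1000 HI?F → skip
[2] flags=1000 HI?F → skip
[3] flags=1000 NE?T → r4=0x73
[4] flags=1001 → (cmp)
[5] flags=1001 LT?F → skip
[6] flags=1001 VC?F → skip

VAL = 0x62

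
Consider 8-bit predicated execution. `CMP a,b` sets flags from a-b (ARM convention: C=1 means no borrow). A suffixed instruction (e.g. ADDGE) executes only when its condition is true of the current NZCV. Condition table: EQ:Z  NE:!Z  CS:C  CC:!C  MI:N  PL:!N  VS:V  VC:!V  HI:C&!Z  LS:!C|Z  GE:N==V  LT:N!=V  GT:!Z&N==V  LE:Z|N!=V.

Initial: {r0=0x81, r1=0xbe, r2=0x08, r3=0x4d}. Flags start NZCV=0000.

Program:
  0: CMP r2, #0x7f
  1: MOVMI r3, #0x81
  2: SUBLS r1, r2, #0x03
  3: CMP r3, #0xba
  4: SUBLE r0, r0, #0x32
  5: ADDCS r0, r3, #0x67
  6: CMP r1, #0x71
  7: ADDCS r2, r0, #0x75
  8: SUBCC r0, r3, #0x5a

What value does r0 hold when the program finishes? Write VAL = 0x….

VAL = 0x27

0: ✓ CMP  NZCV=1000
1: ✓ MOVMI  r3←0x81
2: ✓ SUBLS  r1←0x05
3: ✓ CMP  NZCV=1000
4: ✓ SUBLE  r0←0x4f
5: · ADDCS
6: ✓ CMP  NZCV=1000
7: · ADDCS
8: ✓ SUBCC  r0←0x27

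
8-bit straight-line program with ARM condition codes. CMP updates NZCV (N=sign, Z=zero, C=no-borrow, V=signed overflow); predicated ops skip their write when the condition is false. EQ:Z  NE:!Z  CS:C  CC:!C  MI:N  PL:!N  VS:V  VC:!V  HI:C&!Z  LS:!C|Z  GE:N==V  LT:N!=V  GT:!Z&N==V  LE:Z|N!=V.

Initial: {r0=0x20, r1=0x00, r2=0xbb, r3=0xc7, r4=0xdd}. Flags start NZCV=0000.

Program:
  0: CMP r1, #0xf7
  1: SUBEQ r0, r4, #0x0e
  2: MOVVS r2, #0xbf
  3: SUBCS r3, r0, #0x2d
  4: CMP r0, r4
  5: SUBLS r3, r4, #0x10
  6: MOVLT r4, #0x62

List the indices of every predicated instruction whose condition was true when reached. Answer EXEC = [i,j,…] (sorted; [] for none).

[0] flags=0000 → (cmp)
[1] flags=0000 EQ?F → skip
[2] flags=0000 VS?F → skip
[3] flags=0000 CS?F → skip
[4] flags=0000 → (cmp)
[5] flags=0000 LS?T → r3=0xcd
[6] flags=0000 LT?F → skip

EXEC = [5]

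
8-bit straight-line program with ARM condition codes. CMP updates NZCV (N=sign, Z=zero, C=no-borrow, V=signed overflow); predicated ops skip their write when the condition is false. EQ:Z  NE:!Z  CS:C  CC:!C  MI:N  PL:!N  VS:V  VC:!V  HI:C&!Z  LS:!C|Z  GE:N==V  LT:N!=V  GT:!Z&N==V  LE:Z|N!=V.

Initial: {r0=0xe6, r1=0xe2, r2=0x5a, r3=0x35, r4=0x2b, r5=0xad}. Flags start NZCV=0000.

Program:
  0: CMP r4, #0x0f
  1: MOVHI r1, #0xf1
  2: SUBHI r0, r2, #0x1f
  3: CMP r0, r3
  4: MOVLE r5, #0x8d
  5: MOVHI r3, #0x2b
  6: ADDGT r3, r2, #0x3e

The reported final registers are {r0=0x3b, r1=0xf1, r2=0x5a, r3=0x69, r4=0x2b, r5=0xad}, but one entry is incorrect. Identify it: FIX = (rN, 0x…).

FIX = (r3, 0x98)

0: ✓ CMP  NZCV=0010
1: ✓ MOVHI  r1←0xf1
2: ✓ SUBHI  r0←0x3b
3: ✓ CMP  NZCV=0010
4: · MOVLE
5: ✓ MOVHI  r3←0x2b
6: ✓ ADDGT  r3←0x98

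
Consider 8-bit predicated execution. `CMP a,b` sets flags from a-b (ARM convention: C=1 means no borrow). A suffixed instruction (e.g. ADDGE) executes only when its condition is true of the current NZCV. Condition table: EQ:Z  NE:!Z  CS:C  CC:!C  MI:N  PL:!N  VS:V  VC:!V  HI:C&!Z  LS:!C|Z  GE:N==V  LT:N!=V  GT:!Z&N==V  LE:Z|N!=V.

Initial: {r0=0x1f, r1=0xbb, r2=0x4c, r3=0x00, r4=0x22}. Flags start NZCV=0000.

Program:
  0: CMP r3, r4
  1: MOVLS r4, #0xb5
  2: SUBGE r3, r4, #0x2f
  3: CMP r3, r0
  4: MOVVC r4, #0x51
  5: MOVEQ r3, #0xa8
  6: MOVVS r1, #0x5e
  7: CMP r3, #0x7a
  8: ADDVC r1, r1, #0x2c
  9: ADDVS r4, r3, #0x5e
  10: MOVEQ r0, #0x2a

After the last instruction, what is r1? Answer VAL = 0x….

VAL = 0xe7

[0] flags=1000 → (cmp)
[1] flags=1000 LS?T → r4=0xb5
[2] flags=1000 GE?F → skip
[3] flags=1000 → (cmp)
[4] flags=1000 VC?T → r4=0x51
[5] flags=1000 EQ?F → skip
[6] flags=1000 VS?F → skip
[7] flags=1000 → (cmp)
[8] flags=1000 VC?T → r1=0xe7
[9] flags=1000 VS?F → skip
[10] flags=1000 EQ?F → skip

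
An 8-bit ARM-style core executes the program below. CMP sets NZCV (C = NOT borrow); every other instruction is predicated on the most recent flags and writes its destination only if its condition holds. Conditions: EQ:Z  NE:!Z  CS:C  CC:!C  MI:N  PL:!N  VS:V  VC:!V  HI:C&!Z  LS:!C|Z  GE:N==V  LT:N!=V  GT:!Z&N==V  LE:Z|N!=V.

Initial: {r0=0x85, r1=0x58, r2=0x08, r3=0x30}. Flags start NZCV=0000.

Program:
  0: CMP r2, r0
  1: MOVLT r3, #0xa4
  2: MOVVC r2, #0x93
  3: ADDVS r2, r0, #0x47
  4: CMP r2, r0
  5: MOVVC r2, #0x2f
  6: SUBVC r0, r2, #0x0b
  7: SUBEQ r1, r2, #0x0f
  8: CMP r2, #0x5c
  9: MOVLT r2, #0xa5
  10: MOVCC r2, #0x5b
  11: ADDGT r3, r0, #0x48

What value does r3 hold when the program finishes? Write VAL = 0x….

[0] flags=1001 → (cmp)
[1] flags=1001 LT?F → skip
[2] flags=1001 VC?F → skip
[3] flags=1001 VS?T → r2=0xcc
[4] flags=0010 → (cmp)
[5] flags=0010 VC?T → r2=0x2f
[6] flags=0010 VC?T → r0=0x24
[7] flags=0010 EQ?F → skip
[8] flags=1000 → (cmp)
[9] flags=1000 LT?T → r2=0xa5
[10] flags=1000 CC?T → r2=0x5b
[11] flags=1000 GT?F → skip

VAL = 0x30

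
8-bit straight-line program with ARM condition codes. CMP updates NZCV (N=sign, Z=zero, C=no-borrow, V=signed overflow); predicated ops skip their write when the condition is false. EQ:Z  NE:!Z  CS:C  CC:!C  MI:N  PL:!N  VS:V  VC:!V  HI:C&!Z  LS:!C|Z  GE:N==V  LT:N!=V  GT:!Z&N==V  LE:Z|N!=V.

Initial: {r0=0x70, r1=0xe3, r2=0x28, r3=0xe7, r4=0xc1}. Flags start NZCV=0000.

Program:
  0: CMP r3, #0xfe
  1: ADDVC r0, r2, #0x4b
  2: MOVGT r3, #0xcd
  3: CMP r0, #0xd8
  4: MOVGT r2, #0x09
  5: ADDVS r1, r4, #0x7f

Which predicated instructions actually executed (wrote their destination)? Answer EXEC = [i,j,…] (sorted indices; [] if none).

EXEC = [1,4,5]

0: ✓ CMP  NZCV=1000
1: ✓ ADDVC  r0←0x73
2: · MOVGT
3: ✓ CMP  NZCV=1001
4: ✓ MOVGT  r2←0x09
5: ✓ ADDVS  r1←0x40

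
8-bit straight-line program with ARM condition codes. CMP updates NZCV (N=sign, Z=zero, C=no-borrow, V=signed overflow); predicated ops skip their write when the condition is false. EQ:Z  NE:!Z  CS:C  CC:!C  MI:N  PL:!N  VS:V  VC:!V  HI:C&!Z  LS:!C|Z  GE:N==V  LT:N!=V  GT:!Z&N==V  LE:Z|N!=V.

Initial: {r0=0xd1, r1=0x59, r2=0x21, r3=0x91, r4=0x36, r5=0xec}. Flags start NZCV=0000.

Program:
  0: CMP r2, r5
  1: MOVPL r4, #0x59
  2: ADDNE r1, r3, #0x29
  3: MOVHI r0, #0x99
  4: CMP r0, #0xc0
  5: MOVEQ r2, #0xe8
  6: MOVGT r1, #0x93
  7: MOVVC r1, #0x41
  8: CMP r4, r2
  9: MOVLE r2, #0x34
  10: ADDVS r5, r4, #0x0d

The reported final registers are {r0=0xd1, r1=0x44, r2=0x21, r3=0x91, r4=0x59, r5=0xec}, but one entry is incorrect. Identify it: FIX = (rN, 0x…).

FIX = (r1, 0x41)

0: ✓ CMP  NZCV=0000
1: ✓ MOVPL  r4←0x59
2: ✓ ADDNE  r1←0xba
3: · MOVHI
4: ✓ CMP  NZCV=0010
5: · MOVEQ
6: ✓ MOVGT  r1←0x93
7: ✓ MOVVC  r1←0x41
8: ✓ CMP  NZCV=0010
9: · MOVLE
10: · ADDVS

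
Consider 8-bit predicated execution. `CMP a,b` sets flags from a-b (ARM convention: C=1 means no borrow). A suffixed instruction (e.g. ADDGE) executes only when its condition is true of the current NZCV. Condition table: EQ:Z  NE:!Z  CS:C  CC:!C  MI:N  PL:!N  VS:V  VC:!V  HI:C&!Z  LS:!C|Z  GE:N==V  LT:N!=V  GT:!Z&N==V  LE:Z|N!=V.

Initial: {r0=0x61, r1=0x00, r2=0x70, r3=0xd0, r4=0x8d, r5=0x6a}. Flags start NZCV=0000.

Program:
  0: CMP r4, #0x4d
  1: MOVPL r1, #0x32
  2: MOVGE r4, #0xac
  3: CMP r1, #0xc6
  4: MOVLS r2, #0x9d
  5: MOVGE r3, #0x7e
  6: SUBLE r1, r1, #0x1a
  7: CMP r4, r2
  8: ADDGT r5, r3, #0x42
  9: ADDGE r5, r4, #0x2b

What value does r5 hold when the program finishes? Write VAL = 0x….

[0] flags=0011 → (cmp)
[1] flags=0011 PL?T → r1=0x32
[2] flags=0011 GE?F → skip
[3] flags=0000 → (cmp)
[4] flags=0000 LS?T → r2=0x9d
[5] flags=0000 GE?T → r3=0x7e
[6] flags=0000 LE?F → skip
[7] flags=1000 → (cmp)
[8] flags=1000 GT?F → skip
[9] flags=1000 GE?F → skip

VAL = 0x6a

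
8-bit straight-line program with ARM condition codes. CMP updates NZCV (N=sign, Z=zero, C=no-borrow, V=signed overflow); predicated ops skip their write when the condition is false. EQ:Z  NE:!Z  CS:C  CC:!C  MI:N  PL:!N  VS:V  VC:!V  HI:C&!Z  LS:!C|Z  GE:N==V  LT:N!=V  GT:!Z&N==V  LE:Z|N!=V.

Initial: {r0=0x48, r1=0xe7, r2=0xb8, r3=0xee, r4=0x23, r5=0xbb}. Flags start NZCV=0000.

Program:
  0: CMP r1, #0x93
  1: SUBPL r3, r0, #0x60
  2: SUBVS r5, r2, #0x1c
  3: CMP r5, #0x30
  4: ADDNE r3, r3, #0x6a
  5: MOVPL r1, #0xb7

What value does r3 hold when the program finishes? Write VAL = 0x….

[0] flags=0010 → (cmp)
[1] flags=0010 PL?T → r3=0xe8
[2] flags=0010 VS?F → skip
[3] flags=1010 → (cmp)
[4] flags=1010 NE?T → r3=0x52
[5] flags=1010 PL?F → skip

VAL = 0x52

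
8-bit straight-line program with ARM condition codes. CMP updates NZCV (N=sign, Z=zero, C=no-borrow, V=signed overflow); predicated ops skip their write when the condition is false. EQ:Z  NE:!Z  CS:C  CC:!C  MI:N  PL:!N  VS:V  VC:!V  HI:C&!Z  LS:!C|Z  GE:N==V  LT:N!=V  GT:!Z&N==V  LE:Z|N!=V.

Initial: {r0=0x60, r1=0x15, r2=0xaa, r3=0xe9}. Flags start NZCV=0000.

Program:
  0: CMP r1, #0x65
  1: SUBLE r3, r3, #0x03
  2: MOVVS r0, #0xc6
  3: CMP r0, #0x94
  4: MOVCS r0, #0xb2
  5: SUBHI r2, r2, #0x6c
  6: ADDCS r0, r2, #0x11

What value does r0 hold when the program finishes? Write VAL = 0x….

0: ✓ CMP  NZCV=1000
1: ✓ SUBLE  r3←0xe6
2: · MOVVS
3: ✓ CMP  NZCV=1001
4: · MOVCS
5: · SUBHI
6: · ADDCS

VAL = 0x60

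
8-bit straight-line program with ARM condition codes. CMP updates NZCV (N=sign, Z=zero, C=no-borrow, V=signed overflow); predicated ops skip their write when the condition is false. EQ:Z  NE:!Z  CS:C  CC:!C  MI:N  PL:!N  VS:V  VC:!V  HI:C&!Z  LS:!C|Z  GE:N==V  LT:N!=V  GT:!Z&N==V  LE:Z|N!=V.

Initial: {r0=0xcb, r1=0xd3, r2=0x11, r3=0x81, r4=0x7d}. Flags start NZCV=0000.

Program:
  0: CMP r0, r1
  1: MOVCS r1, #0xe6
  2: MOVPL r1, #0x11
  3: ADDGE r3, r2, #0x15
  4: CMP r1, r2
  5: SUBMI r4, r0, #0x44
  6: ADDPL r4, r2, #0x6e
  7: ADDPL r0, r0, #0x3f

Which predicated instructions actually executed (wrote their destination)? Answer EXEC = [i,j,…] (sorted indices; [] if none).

EXEC = [5]

0: ✓ CMP  NZCV=1000
1: · MOVCS
2: · MOVPL
3: · ADDGE
4: ✓ CMP  NZCV=1010
5: ✓ SUBMI  r4←0x87
6: · ADDPL
7: · ADDPL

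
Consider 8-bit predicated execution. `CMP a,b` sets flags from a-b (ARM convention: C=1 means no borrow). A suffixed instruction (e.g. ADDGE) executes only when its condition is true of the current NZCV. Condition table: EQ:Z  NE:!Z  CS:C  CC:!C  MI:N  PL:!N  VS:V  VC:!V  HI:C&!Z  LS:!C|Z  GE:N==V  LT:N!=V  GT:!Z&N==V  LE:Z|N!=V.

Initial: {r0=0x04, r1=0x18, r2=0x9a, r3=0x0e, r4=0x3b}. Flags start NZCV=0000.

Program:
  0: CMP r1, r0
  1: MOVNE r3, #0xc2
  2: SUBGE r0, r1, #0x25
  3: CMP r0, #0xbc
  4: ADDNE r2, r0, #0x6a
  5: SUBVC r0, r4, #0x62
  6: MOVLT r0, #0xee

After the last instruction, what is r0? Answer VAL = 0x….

[0] flags=0010 → (cmp)
[1] flags=0010 NE?T → r3=0xc2
[2] flags=0010 GE?T → r0=0xf3
[3] flags=0010 → (cmp)
[4] flags=0010 NE?T → r2=0x5d
[5] flags=0010 VC?T → r0=0xd9
[6] flags=0010 LT?F → skip

VAL = 0xd9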